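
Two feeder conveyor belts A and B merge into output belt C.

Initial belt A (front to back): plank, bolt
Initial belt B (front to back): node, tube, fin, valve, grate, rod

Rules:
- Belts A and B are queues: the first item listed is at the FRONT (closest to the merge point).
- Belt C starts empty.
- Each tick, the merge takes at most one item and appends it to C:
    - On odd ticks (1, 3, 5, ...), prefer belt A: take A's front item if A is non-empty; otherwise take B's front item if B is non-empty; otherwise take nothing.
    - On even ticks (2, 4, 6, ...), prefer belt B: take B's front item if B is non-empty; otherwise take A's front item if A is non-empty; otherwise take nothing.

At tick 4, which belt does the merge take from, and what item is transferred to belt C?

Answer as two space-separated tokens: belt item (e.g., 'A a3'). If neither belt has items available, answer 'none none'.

Answer: B tube

Derivation:
Tick 1: prefer A, take plank from A; A=[bolt] B=[node,tube,fin,valve,grate,rod] C=[plank]
Tick 2: prefer B, take node from B; A=[bolt] B=[tube,fin,valve,grate,rod] C=[plank,node]
Tick 3: prefer A, take bolt from A; A=[-] B=[tube,fin,valve,grate,rod] C=[plank,node,bolt]
Tick 4: prefer B, take tube from B; A=[-] B=[fin,valve,grate,rod] C=[plank,node,bolt,tube]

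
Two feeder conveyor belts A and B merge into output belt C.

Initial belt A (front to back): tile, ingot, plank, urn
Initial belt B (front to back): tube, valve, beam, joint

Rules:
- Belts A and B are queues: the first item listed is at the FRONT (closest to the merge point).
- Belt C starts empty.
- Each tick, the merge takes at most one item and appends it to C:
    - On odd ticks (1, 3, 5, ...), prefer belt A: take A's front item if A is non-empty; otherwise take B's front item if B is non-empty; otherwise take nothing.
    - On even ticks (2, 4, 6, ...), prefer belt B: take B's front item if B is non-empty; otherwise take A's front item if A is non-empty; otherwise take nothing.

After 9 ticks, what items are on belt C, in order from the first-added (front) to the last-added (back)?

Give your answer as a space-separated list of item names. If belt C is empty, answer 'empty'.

Answer: tile tube ingot valve plank beam urn joint

Derivation:
Tick 1: prefer A, take tile from A; A=[ingot,plank,urn] B=[tube,valve,beam,joint] C=[tile]
Tick 2: prefer B, take tube from B; A=[ingot,plank,urn] B=[valve,beam,joint] C=[tile,tube]
Tick 3: prefer A, take ingot from A; A=[plank,urn] B=[valve,beam,joint] C=[tile,tube,ingot]
Tick 4: prefer B, take valve from B; A=[plank,urn] B=[beam,joint] C=[tile,tube,ingot,valve]
Tick 5: prefer A, take plank from A; A=[urn] B=[beam,joint] C=[tile,tube,ingot,valve,plank]
Tick 6: prefer B, take beam from B; A=[urn] B=[joint] C=[tile,tube,ingot,valve,plank,beam]
Tick 7: prefer A, take urn from A; A=[-] B=[joint] C=[tile,tube,ingot,valve,plank,beam,urn]
Tick 8: prefer B, take joint from B; A=[-] B=[-] C=[tile,tube,ingot,valve,plank,beam,urn,joint]
Tick 9: prefer A, both empty, nothing taken; A=[-] B=[-] C=[tile,tube,ingot,valve,plank,beam,urn,joint]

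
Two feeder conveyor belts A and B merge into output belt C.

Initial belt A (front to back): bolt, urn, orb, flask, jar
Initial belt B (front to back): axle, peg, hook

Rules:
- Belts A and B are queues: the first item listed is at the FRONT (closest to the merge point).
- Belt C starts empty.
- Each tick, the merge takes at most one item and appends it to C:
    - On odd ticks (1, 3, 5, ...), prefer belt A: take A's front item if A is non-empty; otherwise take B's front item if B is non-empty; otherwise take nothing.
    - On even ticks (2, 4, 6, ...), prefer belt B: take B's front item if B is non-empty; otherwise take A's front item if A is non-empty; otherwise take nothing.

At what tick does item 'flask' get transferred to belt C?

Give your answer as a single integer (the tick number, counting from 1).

Answer: 7

Derivation:
Tick 1: prefer A, take bolt from A; A=[urn,orb,flask,jar] B=[axle,peg,hook] C=[bolt]
Tick 2: prefer B, take axle from B; A=[urn,orb,flask,jar] B=[peg,hook] C=[bolt,axle]
Tick 3: prefer A, take urn from A; A=[orb,flask,jar] B=[peg,hook] C=[bolt,axle,urn]
Tick 4: prefer B, take peg from B; A=[orb,flask,jar] B=[hook] C=[bolt,axle,urn,peg]
Tick 5: prefer A, take orb from A; A=[flask,jar] B=[hook] C=[bolt,axle,urn,peg,orb]
Tick 6: prefer B, take hook from B; A=[flask,jar] B=[-] C=[bolt,axle,urn,peg,orb,hook]
Tick 7: prefer A, take flask from A; A=[jar] B=[-] C=[bolt,axle,urn,peg,orb,hook,flask]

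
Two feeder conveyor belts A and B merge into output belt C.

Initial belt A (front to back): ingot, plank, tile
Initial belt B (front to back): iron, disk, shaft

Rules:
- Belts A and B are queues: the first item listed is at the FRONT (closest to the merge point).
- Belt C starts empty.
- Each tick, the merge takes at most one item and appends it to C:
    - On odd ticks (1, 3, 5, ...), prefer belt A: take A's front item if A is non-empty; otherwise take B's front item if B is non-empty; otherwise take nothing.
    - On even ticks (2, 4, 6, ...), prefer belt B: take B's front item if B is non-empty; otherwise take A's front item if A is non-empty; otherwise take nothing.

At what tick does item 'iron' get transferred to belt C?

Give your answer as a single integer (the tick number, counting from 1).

Answer: 2

Derivation:
Tick 1: prefer A, take ingot from A; A=[plank,tile] B=[iron,disk,shaft] C=[ingot]
Tick 2: prefer B, take iron from B; A=[plank,tile] B=[disk,shaft] C=[ingot,iron]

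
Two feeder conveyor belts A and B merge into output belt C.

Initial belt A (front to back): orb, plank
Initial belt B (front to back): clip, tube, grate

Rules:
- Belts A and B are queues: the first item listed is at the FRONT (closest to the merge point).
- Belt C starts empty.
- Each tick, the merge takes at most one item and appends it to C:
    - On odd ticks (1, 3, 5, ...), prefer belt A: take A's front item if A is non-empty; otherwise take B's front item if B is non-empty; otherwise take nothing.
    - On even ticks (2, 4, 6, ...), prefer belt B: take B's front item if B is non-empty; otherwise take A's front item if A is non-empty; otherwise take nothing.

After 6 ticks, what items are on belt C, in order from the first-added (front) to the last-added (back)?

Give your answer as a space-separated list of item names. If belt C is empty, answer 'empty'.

Answer: orb clip plank tube grate

Derivation:
Tick 1: prefer A, take orb from A; A=[plank] B=[clip,tube,grate] C=[orb]
Tick 2: prefer B, take clip from B; A=[plank] B=[tube,grate] C=[orb,clip]
Tick 3: prefer A, take plank from A; A=[-] B=[tube,grate] C=[orb,clip,plank]
Tick 4: prefer B, take tube from B; A=[-] B=[grate] C=[orb,clip,plank,tube]
Tick 5: prefer A, take grate from B; A=[-] B=[-] C=[orb,clip,plank,tube,grate]
Tick 6: prefer B, both empty, nothing taken; A=[-] B=[-] C=[orb,clip,plank,tube,grate]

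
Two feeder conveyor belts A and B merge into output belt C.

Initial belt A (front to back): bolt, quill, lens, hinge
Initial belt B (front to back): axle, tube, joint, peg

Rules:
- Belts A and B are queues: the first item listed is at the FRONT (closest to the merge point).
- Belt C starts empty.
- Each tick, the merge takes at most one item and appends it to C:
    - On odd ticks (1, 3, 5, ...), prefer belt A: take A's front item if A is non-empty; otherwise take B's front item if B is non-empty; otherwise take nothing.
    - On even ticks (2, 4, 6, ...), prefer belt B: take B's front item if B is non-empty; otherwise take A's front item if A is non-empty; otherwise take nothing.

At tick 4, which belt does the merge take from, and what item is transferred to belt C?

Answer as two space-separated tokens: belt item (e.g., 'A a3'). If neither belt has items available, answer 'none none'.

Answer: B tube

Derivation:
Tick 1: prefer A, take bolt from A; A=[quill,lens,hinge] B=[axle,tube,joint,peg] C=[bolt]
Tick 2: prefer B, take axle from B; A=[quill,lens,hinge] B=[tube,joint,peg] C=[bolt,axle]
Tick 3: prefer A, take quill from A; A=[lens,hinge] B=[tube,joint,peg] C=[bolt,axle,quill]
Tick 4: prefer B, take tube from B; A=[lens,hinge] B=[joint,peg] C=[bolt,axle,quill,tube]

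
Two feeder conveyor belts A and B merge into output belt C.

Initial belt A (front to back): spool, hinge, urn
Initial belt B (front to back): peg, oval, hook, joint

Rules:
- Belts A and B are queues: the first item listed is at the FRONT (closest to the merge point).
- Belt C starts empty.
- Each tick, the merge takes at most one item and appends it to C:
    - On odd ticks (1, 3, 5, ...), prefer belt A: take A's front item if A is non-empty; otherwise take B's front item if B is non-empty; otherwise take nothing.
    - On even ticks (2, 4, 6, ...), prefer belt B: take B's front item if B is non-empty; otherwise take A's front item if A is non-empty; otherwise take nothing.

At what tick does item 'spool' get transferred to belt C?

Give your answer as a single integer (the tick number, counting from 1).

Answer: 1

Derivation:
Tick 1: prefer A, take spool from A; A=[hinge,urn] B=[peg,oval,hook,joint] C=[spool]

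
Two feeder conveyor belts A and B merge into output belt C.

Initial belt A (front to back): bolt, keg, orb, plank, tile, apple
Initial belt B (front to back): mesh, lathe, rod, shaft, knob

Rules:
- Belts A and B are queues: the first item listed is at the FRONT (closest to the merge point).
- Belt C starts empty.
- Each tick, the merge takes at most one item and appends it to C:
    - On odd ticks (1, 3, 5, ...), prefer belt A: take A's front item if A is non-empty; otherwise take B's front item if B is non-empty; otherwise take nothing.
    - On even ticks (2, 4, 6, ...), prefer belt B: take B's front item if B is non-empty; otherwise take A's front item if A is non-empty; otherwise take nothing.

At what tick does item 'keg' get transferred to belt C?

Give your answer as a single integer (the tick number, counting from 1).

Tick 1: prefer A, take bolt from A; A=[keg,orb,plank,tile,apple] B=[mesh,lathe,rod,shaft,knob] C=[bolt]
Tick 2: prefer B, take mesh from B; A=[keg,orb,plank,tile,apple] B=[lathe,rod,shaft,knob] C=[bolt,mesh]
Tick 3: prefer A, take keg from A; A=[orb,plank,tile,apple] B=[lathe,rod,shaft,knob] C=[bolt,mesh,keg]

Answer: 3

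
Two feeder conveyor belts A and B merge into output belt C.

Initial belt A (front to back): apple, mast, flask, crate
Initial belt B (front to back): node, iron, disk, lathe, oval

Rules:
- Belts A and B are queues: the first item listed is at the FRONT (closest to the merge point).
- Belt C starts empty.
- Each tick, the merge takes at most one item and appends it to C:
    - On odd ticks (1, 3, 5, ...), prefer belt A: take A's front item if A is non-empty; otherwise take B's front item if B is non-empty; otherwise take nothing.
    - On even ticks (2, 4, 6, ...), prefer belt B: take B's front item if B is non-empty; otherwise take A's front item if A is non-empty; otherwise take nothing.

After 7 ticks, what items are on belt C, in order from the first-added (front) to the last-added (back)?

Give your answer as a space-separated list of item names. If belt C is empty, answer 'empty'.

Tick 1: prefer A, take apple from A; A=[mast,flask,crate] B=[node,iron,disk,lathe,oval] C=[apple]
Tick 2: prefer B, take node from B; A=[mast,flask,crate] B=[iron,disk,lathe,oval] C=[apple,node]
Tick 3: prefer A, take mast from A; A=[flask,crate] B=[iron,disk,lathe,oval] C=[apple,node,mast]
Tick 4: prefer B, take iron from B; A=[flask,crate] B=[disk,lathe,oval] C=[apple,node,mast,iron]
Tick 5: prefer A, take flask from A; A=[crate] B=[disk,lathe,oval] C=[apple,node,mast,iron,flask]
Tick 6: prefer B, take disk from B; A=[crate] B=[lathe,oval] C=[apple,node,mast,iron,flask,disk]
Tick 7: prefer A, take crate from A; A=[-] B=[lathe,oval] C=[apple,node,mast,iron,flask,disk,crate]

Answer: apple node mast iron flask disk crate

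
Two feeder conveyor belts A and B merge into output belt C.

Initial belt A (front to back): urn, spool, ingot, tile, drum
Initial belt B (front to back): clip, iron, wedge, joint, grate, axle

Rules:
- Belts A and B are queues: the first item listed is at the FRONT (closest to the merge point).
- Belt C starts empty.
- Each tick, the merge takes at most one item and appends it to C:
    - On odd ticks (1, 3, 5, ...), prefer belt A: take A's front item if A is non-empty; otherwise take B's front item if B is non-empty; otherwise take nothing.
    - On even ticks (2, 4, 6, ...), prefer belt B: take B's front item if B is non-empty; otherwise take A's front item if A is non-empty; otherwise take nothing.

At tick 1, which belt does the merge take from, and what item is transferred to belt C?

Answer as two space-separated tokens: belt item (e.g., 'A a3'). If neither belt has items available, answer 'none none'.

Answer: A urn

Derivation:
Tick 1: prefer A, take urn from A; A=[spool,ingot,tile,drum] B=[clip,iron,wedge,joint,grate,axle] C=[urn]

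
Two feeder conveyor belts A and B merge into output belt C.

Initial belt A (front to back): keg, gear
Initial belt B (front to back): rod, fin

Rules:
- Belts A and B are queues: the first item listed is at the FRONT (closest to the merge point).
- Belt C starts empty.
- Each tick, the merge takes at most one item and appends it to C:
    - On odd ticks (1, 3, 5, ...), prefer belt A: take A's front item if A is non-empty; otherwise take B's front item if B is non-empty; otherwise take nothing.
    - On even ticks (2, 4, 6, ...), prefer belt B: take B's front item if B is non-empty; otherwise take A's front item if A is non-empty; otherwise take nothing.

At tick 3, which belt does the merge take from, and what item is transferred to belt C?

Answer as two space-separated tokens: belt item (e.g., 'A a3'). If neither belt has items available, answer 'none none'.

Answer: A gear

Derivation:
Tick 1: prefer A, take keg from A; A=[gear] B=[rod,fin] C=[keg]
Tick 2: prefer B, take rod from B; A=[gear] B=[fin] C=[keg,rod]
Tick 3: prefer A, take gear from A; A=[-] B=[fin] C=[keg,rod,gear]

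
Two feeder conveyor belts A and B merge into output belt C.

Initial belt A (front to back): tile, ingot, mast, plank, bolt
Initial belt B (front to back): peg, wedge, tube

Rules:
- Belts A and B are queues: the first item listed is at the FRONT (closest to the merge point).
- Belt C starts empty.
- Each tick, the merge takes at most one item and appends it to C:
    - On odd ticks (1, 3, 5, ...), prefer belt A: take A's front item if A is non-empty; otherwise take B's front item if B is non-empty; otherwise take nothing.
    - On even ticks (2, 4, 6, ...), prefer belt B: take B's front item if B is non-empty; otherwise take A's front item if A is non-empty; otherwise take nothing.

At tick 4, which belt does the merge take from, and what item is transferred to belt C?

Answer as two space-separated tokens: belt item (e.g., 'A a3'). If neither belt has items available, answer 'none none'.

Answer: B wedge

Derivation:
Tick 1: prefer A, take tile from A; A=[ingot,mast,plank,bolt] B=[peg,wedge,tube] C=[tile]
Tick 2: prefer B, take peg from B; A=[ingot,mast,plank,bolt] B=[wedge,tube] C=[tile,peg]
Tick 3: prefer A, take ingot from A; A=[mast,plank,bolt] B=[wedge,tube] C=[tile,peg,ingot]
Tick 4: prefer B, take wedge from B; A=[mast,plank,bolt] B=[tube] C=[tile,peg,ingot,wedge]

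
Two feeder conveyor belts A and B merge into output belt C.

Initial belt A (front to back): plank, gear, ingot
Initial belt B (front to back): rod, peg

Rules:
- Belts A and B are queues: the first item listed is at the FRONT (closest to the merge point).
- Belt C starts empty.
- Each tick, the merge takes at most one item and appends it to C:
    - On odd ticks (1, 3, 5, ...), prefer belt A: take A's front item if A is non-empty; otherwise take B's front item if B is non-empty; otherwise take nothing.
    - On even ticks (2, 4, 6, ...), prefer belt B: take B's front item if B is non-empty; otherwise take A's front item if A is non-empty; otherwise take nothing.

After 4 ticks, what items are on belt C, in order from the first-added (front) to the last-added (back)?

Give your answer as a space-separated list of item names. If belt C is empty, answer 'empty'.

Tick 1: prefer A, take plank from A; A=[gear,ingot] B=[rod,peg] C=[plank]
Tick 2: prefer B, take rod from B; A=[gear,ingot] B=[peg] C=[plank,rod]
Tick 3: prefer A, take gear from A; A=[ingot] B=[peg] C=[plank,rod,gear]
Tick 4: prefer B, take peg from B; A=[ingot] B=[-] C=[plank,rod,gear,peg]

Answer: plank rod gear peg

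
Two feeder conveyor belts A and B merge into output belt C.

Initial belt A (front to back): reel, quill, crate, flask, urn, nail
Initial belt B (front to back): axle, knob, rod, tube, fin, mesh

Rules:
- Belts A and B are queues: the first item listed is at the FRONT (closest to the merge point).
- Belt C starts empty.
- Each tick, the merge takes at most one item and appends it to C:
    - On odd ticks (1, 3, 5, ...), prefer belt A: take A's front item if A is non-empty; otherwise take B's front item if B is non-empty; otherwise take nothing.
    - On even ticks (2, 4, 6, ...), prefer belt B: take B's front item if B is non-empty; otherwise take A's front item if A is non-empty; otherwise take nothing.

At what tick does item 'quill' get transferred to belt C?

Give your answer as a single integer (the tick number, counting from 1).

Answer: 3

Derivation:
Tick 1: prefer A, take reel from A; A=[quill,crate,flask,urn,nail] B=[axle,knob,rod,tube,fin,mesh] C=[reel]
Tick 2: prefer B, take axle from B; A=[quill,crate,flask,urn,nail] B=[knob,rod,tube,fin,mesh] C=[reel,axle]
Tick 3: prefer A, take quill from A; A=[crate,flask,urn,nail] B=[knob,rod,tube,fin,mesh] C=[reel,axle,quill]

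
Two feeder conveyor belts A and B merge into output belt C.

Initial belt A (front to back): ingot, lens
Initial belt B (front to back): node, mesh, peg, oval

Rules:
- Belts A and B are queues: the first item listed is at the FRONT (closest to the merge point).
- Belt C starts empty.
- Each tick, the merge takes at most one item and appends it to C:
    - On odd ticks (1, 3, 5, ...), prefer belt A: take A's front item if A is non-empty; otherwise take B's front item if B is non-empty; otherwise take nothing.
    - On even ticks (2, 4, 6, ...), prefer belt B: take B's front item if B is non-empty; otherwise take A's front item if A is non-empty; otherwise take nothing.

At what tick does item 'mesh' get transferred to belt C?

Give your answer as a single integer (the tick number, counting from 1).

Answer: 4

Derivation:
Tick 1: prefer A, take ingot from A; A=[lens] B=[node,mesh,peg,oval] C=[ingot]
Tick 2: prefer B, take node from B; A=[lens] B=[mesh,peg,oval] C=[ingot,node]
Tick 3: prefer A, take lens from A; A=[-] B=[mesh,peg,oval] C=[ingot,node,lens]
Tick 4: prefer B, take mesh from B; A=[-] B=[peg,oval] C=[ingot,node,lens,mesh]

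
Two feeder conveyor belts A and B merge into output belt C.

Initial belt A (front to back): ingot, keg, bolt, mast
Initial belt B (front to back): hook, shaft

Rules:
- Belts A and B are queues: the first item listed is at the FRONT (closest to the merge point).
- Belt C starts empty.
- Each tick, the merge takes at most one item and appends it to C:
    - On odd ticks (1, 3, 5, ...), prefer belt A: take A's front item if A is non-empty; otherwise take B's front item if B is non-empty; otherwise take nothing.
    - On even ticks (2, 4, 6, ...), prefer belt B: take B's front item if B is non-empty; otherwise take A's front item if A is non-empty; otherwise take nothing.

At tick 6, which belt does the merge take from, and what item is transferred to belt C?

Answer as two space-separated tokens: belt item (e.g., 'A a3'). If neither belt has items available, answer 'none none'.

Tick 1: prefer A, take ingot from A; A=[keg,bolt,mast] B=[hook,shaft] C=[ingot]
Tick 2: prefer B, take hook from B; A=[keg,bolt,mast] B=[shaft] C=[ingot,hook]
Tick 3: prefer A, take keg from A; A=[bolt,mast] B=[shaft] C=[ingot,hook,keg]
Tick 4: prefer B, take shaft from B; A=[bolt,mast] B=[-] C=[ingot,hook,keg,shaft]
Tick 5: prefer A, take bolt from A; A=[mast] B=[-] C=[ingot,hook,keg,shaft,bolt]
Tick 6: prefer B, take mast from A; A=[-] B=[-] C=[ingot,hook,keg,shaft,bolt,mast]

Answer: A mast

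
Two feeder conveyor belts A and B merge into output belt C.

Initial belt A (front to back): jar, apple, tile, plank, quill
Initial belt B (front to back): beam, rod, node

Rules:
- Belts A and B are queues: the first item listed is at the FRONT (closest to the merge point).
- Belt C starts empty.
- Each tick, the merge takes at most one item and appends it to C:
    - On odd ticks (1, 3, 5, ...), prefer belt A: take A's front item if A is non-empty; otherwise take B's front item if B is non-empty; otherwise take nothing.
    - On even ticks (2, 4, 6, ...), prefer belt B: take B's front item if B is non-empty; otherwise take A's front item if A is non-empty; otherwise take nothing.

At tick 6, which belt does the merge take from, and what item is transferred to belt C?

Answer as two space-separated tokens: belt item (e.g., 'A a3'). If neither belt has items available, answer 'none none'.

Answer: B node

Derivation:
Tick 1: prefer A, take jar from A; A=[apple,tile,plank,quill] B=[beam,rod,node] C=[jar]
Tick 2: prefer B, take beam from B; A=[apple,tile,plank,quill] B=[rod,node] C=[jar,beam]
Tick 3: prefer A, take apple from A; A=[tile,plank,quill] B=[rod,node] C=[jar,beam,apple]
Tick 4: prefer B, take rod from B; A=[tile,plank,quill] B=[node] C=[jar,beam,apple,rod]
Tick 5: prefer A, take tile from A; A=[plank,quill] B=[node] C=[jar,beam,apple,rod,tile]
Tick 6: prefer B, take node from B; A=[plank,quill] B=[-] C=[jar,beam,apple,rod,tile,node]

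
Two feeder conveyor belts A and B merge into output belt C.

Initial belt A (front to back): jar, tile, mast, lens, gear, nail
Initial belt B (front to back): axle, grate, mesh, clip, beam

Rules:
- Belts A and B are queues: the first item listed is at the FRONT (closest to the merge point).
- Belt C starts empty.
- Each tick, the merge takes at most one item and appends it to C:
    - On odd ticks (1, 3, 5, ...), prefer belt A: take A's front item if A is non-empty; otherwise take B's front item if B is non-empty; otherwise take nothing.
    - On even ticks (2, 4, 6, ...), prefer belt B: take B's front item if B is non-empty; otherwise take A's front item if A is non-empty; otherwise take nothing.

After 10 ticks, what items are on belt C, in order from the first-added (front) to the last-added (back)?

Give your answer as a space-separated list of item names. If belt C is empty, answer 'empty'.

Answer: jar axle tile grate mast mesh lens clip gear beam

Derivation:
Tick 1: prefer A, take jar from A; A=[tile,mast,lens,gear,nail] B=[axle,grate,mesh,clip,beam] C=[jar]
Tick 2: prefer B, take axle from B; A=[tile,mast,lens,gear,nail] B=[grate,mesh,clip,beam] C=[jar,axle]
Tick 3: prefer A, take tile from A; A=[mast,lens,gear,nail] B=[grate,mesh,clip,beam] C=[jar,axle,tile]
Tick 4: prefer B, take grate from B; A=[mast,lens,gear,nail] B=[mesh,clip,beam] C=[jar,axle,tile,grate]
Tick 5: prefer A, take mast from A; A=[lens,gear,nail] B=[mesh,clip,beam] C=[jar,axle,tile,grate,mast]
Tick 6: prefer B, take mesh from B; A=[lens,gear,nail] B=[clip,beam] C=[jar,axle,tile,grate,mast,mesh]
Tick 7: prefer A, take lens from A; A=[gear,nail] B=[clip,beam] C=[jar,axle,tile,grate,mast,mesh,lens]
Tick 8: prefer B, take clip from B; A=[gear,nail] B=[beam] C=[jar,axle,tile,grate,mast,mesh,lens,clip]
Tick 9: prefer A, take gear from A; A=[nail] B=[beam] C=[jar,axle,tile,grate,mast,mesh,lens,clip,gear]
Tick 10: prefer B, take beam from B; A=[nail] B=[-] C=[jar,axle,tile,grate,mast,mesh,lens,clip,gear,beam]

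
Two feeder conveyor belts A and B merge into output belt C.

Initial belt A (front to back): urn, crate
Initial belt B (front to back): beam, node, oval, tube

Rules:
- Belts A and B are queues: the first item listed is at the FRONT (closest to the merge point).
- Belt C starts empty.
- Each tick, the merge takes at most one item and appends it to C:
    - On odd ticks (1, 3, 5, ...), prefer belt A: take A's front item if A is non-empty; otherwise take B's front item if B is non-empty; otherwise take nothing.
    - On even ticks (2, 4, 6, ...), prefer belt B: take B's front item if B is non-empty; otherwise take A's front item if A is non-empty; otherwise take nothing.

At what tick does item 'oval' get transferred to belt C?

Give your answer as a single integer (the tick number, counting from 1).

Tick 1: prefer A, take urn from A; A=[crate] B=[beam,node,oval,tube] C=[urn]
Tick 2: prefer B, take beam from B; A=[crate] B=[node,oval,tube] C=[urn,beam]
Tick 3: prefer A, take crate from A; A=[-] B=[node,oval,tube] C=[urn,beam,crate]
Tick 4: prefer B, take node from B; A=[-] B=[oval,tube] C=[urn,beam,crate,node]
Tick 5: prefer A, take oval from B; A=[-] B=[tube] C=[urn,beam,crate,node,oval]

Answer: 5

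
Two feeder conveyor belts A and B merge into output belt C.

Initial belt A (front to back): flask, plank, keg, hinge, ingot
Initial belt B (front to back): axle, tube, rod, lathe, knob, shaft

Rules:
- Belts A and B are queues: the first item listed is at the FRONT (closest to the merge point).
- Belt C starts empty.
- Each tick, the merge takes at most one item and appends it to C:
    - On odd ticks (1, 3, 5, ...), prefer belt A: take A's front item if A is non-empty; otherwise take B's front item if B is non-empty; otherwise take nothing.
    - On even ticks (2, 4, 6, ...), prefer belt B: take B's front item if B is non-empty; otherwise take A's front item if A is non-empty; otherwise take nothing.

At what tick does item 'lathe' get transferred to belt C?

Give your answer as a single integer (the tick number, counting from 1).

Answer: 8

Derivation:
Tick 1: prefer A, take flask from A; A=[plank,keg,hinge,ingot] B=[axle,tube,rod,lathe,knob,shaft] C=[flask]
Tick 2: prefer B, take axle from B; A=[plank,keg,hinge,ingot] B=[tube,rod,lathe,knob,shaft] C=[flask,axle]
Tick 3: prefer A, take plank from A; A=[keg,hinge,ingot] B=[tube,rod,lathe,knob,shaft] C=[flask,axle,plank]
Tick 4: prefer B, take tube from B; A=[keg,hinge,ingot] B=[rod,lathe,knob,shaft] C=[flask,axle,plank,tube]
Tick 5: prefer A, take keg from A; A=[hinge,ingot] B=[rod,lathe,knob,shaft] C=[flask,axle,plank,tube,keg]
Tick 6: prefer B, take rod from B; A=[hinge,ingot] B=[lathe,knob,shaft] C=[flask,axle,plank,tube,keg,rod]
Tick 7: prefer A, take hinge from A; A=[ingot] B=[lathe,knob,shaft] C=[flask,axle,plank,tube,keg,rod,hinge]
Tick 8: prefer B, take lathe from B; A=[ingot] B=[knob,shaft] C=[flask,axle,plank,tube,keg,rod,hinge,lathe]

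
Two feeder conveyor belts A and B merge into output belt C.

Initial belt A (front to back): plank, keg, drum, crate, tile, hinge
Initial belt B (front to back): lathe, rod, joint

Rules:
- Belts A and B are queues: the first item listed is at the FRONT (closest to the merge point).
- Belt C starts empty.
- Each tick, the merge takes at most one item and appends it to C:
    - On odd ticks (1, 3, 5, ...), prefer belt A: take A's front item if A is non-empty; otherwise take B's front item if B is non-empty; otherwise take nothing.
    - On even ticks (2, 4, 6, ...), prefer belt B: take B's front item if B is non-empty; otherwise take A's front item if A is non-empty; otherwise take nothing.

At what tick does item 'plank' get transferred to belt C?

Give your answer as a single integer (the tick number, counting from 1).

Answer: 1

Derivation:
Tick 1: prefer A, take plank from A; A=[keg,drum,crate,tile,hinge] B=[lathe,rod,joint] C=[plank]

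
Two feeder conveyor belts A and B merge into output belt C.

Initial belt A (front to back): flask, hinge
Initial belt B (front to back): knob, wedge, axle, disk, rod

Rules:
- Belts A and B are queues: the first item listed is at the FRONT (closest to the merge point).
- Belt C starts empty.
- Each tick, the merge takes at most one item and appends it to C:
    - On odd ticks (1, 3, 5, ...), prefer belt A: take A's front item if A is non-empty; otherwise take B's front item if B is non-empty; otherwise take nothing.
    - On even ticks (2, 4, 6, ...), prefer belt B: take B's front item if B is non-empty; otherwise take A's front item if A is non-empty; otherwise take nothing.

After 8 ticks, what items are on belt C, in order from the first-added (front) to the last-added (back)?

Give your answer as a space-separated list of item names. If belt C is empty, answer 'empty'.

Tick 1: prefer A, take flask from A; A=[hinge] B=[knob,wedge,axle,disk,rod] C=[flask]
Tick 2: prefer B, take knob from B; A=[hinge] B=[wedge,axle,disk,rod] C=[flask,knob]
Tick 3: prefer A, take hinge from A; A=[-] B=[wedge,axle,disk,rod] C=[flask,knob,hinge]
Tick 4: prefer B, take wedge from B; A=[-] B=[axle,disk,rod] C=[flask,knob,hinge,wedge]
Tick 5: prefer A, take axle from B; A=[-] B=[disk,rod] C=[flask,knob,hinge,wedge,axle]
Tick 6: prefer B, take disk from B; A=[-] B=[rod] C=[flask,knob,hinge,wedge,axle,disk]
Tick 7: prefer A, take rod from B; A=[-] B=[-] C=[flask,knob,hinge,wedge,axle,disk,rod]
Tick 8: prefer B, both empty, nothing taken; A=[-] B=[-] C=[flask,knob,hinge,wedge,axle,disk,rod]

Answer: flask knob hinge wedge axle disk rod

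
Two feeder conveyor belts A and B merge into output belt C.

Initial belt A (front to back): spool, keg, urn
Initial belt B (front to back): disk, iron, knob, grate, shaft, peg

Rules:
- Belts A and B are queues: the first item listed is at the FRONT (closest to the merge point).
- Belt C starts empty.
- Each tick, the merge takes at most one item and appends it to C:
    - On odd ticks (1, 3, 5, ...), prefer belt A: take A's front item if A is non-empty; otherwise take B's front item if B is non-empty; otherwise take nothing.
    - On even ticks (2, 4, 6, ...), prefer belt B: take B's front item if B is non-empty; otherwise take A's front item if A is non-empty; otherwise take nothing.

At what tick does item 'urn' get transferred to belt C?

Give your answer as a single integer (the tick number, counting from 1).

Tick 1: prefer A, take spool from A; A=[keg,urn] B=[disk,iron,knob,grate,shaft,peg] C=[spool]
Tick 2: prefer B, take disk from B; A=[keg,urn] B=[iron,knob,grate,shaft,peg] C=[spool,disk]
Tick 3: prefer A, take keg from A; A=[urn] B=[iron,knob,grate,shaft,peg] C=[spool,disk,keg]
Tick 4: prefer B, take iron from B; A=[urn] B=[knob,grate,shaft,peg] C=[spool,disk,keg,iron]
Tick 5: prefer A, take urn from A; A=[-] B=[knob,grate,shaft,peg] C=[spool,disk,keg,iron,urn]

Answer: 5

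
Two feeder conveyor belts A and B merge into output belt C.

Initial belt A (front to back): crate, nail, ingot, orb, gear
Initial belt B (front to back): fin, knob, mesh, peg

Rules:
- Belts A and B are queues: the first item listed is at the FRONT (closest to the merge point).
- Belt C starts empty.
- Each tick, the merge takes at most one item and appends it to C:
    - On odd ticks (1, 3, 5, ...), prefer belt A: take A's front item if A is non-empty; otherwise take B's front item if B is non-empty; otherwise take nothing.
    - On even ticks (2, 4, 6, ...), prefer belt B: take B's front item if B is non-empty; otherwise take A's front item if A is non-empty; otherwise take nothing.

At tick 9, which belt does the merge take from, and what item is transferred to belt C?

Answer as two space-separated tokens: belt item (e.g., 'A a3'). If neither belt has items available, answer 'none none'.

Answer: A gear

Derivation:
Tick 1: prefer A, take crate from A; A=[nail,ingot,orb,gear] B=[fin,knob,mesh,peg] C=[crate]
Tick 2: prefer B, take fin from B; A=[nail,ingot,orb,gear] B=[knob,mesh,peg] C=[crate,fin]
Tick 3: prefer A, take nail from A; A=[ingot,orb,gear] B=[knob,mesh,peg] C=[crate,fin,nail]
Tick 4: prefer B, take knob from B; A=[ingot,orb,gear] B=[mesh,peg] C=[crate,fin,nail,knob]
Tick 5: prefer A, take ingot from A; A=[orb,gear] B=[mesh,peg] C=[crate,fin,nail,knob,ingot]
Tick 6: prefer B, take mesh from B; A=[orb,gear] B=[peg] C=[crate,fin,nail,knob,ingot,mesh]
Tick 7: prefer A, take orb from A; A=[gear] B=[peg] C=[crate,fin,nail,knob,ingot,mesh,orb]
Tick 8: prefer B, take peg from B; A=[gear] B=[-] C=[crate,fin,nail,knob,ingot,mesh,orb,peg]
Tick 9: prefer A, take gear from A; A=[-] B=[-] C=[crate,fin,nail,knob,ingot,mesh,orb,peg,gear]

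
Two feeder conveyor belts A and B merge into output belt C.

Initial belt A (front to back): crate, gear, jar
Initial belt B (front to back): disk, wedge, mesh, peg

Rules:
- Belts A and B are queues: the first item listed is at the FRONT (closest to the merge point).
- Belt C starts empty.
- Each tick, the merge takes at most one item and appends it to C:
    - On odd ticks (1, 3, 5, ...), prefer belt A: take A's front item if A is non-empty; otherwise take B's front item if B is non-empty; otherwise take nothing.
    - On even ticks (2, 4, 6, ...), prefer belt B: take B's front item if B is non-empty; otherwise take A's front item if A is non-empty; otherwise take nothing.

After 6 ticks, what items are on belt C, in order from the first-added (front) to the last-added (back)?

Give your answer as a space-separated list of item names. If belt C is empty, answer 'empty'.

Tick 1: prefer A, take crate from A; A=[gear,jar] B=[disk,wedge,mesh,peg] C=[crate]
Tick 2: prefer B, take disk from B; A=[gear,jar] B=[wedge,mesh,peg] C=[crate,disk]
Tick 3: prefer A, take gear from A; A=[jar] B=[wedge,mesh,peg] C=[crate,disk,gear]
Tick 4: prefer B, take wedge from B; A=[jar] B=[mesh,peg] C=[crate,disk,gear,wedge]
Tick 5: prefer A, take jar from A; A=[-] B=[mesh,peg] C=[crate,disk,gear,wedge,jar]
Tick 6: prefer B, take mesh from B; A=[-] B=[peg] C=[crate,disk,gear,wedge,jar,mesh]

Answer: crate disk gear wedge jar mesh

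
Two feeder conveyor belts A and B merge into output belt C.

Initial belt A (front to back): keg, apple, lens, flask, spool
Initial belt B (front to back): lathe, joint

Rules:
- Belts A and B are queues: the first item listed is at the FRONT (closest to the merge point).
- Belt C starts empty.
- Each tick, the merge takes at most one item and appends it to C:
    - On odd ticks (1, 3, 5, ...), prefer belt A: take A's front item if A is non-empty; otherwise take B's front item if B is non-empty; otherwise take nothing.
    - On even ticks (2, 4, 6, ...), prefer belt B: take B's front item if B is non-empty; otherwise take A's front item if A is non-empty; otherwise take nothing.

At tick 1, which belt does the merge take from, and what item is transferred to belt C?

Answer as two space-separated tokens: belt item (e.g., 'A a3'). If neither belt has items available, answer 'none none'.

Tick 1: prefer A, take keg from A; A=[apple,lens,flask,spool] B=[lathe,joint] C=[keg]

Answer: A keg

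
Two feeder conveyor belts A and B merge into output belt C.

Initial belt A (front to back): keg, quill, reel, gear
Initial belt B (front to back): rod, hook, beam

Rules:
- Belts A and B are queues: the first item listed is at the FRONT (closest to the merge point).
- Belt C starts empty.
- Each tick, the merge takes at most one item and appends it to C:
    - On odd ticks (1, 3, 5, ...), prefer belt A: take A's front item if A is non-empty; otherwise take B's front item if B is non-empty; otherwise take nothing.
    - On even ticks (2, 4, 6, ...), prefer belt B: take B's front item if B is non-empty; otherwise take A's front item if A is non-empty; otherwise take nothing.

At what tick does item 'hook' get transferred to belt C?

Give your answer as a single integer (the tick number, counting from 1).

Answer: 4

Derivation:
Tick 1: prefer A, take keg from A; A=[quill,reel,gear] B=[rod,hook,beam] C=[keg]
Tick 2: prefer B, take rod from B; A=[quill,reel,gear] B=[hook,beam] C=[keg,rod]
Tick 3: prefer A, take quill from A; A=[reel,gear] B=[hook,beam] C=[keg,rod,quill]
Tick 4: prefer B, take hook from B; A=[reel,gear] B=[beam] C=[keg,rod,quill,hook]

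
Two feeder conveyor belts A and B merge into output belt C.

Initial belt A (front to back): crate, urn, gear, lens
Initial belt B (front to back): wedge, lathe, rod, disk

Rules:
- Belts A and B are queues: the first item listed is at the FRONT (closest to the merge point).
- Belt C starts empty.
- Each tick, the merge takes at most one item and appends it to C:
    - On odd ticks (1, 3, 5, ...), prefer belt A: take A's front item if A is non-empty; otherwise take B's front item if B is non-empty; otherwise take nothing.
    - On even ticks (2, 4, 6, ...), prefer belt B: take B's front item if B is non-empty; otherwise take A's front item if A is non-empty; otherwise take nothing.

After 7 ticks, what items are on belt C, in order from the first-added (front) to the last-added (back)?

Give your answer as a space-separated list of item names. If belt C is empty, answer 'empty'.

Answer: crate wedge urn lathe gear rod lens

Derivation:
Tick 1: prefer A, take crate from A; A=[urn,gear,lens] B=[wedge,lathe,rod,disk] C=[crate]
Tick 2: prefer B, take wedge from B; A=[urn,gear,lens] B=[lathe,rod,disk] C=[crate,wedge]
Tick 3: prefer A, take urn from A; A=[gear,lens] B=[lathe,rod,disk] C=[crate,wedge,urn]
Tick 4: prefer B, take lathe from B; A=[gear,lens] B=[rod,disk] C=[crate,wedge,urn,lathe]
Tick 5: prefer A, take gear from A; A=[lens] B=[rod,disk] C=[crate,wedge,urn,lathe,gear]
Tick 6: prefer B, take rod from B; A=[lens] B=[disk] C=[crate,wedge,urn,lathe,gear,rod]
Tick 7: prefer A, take lens from A; A=[-] B=[disk] C=[crate,wedge,urn,lathe,gear,rod,lens]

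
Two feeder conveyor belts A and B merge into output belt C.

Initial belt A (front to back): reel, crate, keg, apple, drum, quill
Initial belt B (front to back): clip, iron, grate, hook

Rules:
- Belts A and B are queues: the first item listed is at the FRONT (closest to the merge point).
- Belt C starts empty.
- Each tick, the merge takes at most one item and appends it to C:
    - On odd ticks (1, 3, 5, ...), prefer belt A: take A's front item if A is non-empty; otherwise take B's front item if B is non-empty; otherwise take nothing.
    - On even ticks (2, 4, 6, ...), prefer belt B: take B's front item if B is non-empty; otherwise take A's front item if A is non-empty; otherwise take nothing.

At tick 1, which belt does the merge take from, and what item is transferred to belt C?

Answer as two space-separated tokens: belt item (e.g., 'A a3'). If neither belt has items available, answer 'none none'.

Tick 1: prefer A, take reel from A; A=[crate,keg,apple,drum,quill] B=[clip,iron,grate,hook] C=[reel]

Answer: A reel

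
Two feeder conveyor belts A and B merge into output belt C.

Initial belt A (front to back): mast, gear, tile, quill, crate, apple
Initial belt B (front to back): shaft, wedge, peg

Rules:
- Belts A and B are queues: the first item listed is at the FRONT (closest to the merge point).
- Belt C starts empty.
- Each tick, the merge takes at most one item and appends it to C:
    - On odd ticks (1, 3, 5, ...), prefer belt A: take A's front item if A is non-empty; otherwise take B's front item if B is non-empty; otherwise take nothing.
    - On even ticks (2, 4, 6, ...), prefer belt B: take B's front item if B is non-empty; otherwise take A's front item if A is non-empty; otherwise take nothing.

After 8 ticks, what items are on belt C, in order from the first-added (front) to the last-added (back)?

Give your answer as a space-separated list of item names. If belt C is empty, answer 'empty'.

Tick 1: prefer A, take mast from A; A=[gear,tile,quill,crate,apple] B=[shaft,wedge,peg] C=[mast]
Tick 2: prefer B, take shaft from B; A=[gear,tile,quill,crate,apple] B=[wedge,peg] C=[mast,shaft]
Tick 3: prefer A, take gear from A; A=[tile,quill,crate,apple] B=[wedge,peg] C=[mast,shaft,gear]
Tick 4: prefer B, take wedge from B; A=[tile,quill,crate,apple] B=[peg] C=[mast,shaft,gear,wedge]
Tick 5: prefer A, take tile from A; A=[quill,crate,apple] B=[peg] C=[mast,shaft,gear,wedge,tile]
Tick 6: prefer B, take peg from B; A=[quill,crate,apple] B=[-] C=[mast,shaft,gear,wedge,tile,peg]
Tick 7: prefer A, take quill from A; A=[crate,apple] B=[-] C=[mast,shaft,gear,wedge,tile,peg,quill]
Tick 8: prefer B, take crate from A; A=[apple] B=[-] C=[mast,shaft,gear,wedge,tile,peg,quill,crate]

Answer: mast shaft gear wedge tile peg quill crate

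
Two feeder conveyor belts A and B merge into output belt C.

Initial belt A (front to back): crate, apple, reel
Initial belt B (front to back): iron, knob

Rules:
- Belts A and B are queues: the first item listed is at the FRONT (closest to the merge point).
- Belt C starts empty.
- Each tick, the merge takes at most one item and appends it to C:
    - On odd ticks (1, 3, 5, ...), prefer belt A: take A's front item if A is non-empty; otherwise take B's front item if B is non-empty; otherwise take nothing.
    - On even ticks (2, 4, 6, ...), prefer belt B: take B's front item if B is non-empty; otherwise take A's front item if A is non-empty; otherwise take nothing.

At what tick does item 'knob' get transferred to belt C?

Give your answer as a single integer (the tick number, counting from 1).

Answer: 4

Derivation:
Tick 1: prefer A, take crate from A; A=[apple,reel] B=[iron,knob] C=[crate]
Tick 2: prefer B, take iron from B; A=[apple,reel] B=[knob] C=[crate,iron]
Tick 3: prefer A, take apple from A; A=[reel] B=[knob] C=[crate,iron,apple]
Tick 4: prefer B, take knob from B; A=[reel] B=[-] C=[crate,iron,apple,knob]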